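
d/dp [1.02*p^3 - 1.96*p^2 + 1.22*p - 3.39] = 3.06*p^2 - 3.92*p + 1.22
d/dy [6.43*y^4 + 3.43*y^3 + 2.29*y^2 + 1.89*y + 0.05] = 25.72*y^3 + 10.29*y^2 + 4.58*y + 1.89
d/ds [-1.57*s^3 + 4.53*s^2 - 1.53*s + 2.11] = -4.71*s^2 + 9.06*s - 1.53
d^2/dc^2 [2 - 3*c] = 0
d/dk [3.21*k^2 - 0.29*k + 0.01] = 6.42*k - 0.29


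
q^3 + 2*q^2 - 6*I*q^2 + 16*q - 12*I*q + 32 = (q + 2)*(q - 8*I)*(q + 2*I)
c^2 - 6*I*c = c*(c - 6*I)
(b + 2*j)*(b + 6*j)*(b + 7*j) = b^3 + 15*b^2*j + 68*b*j^2 + 84*j^3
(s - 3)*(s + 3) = s^2 - 9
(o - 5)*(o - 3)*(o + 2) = o^3 - 6*o^2 - o + 30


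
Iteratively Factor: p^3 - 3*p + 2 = (p + 2)*(p^2 - 2*p + 1) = (p - 1)*(p + 2)*(p - 1)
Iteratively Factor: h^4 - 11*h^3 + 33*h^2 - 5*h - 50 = (h - 5)*(h^3 - 6*h^2 + 3*h + 10) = (h - 5)^2*(h^2 - h - 2) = (h - 5)^2*(h - 2)*(h + 1)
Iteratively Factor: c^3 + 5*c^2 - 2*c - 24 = (c + 4)*(c^2 + c - 6) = (c + 3)*(c + 4)*(c - 2)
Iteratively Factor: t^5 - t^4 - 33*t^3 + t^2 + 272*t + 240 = (t - 5)*(t^4 + 4*t^3 - 13*t^2 - 64*t - 48) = (t - 5)*(t + 3)*(t^3 + t^2 - 16*t - 16) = (t - 5)*(t + 1)*(t + 3)*(t^2 - 16) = (t - 5)*(t - 4)*(t + 1)*(t + 3)*(t + 4)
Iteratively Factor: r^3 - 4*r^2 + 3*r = (r - 3)*(r^2 - r) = r*(r - 3)*(r - 1)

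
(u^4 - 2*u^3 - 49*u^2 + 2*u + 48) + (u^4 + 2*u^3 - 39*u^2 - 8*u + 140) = 2*u^4 - 88*u^2 - 6*u + 188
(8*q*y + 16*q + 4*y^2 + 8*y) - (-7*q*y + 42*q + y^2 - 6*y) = 15*q*y - 26*q + 3*y^2 + 14*y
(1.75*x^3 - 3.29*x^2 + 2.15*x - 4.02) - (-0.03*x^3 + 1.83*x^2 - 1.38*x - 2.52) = 1.78*x^3 - 5.12*x^2 + 3.53*x - 1.5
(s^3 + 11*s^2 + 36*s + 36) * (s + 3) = s^4 + 14*s^3 + 69*s^2 + 144*s + 108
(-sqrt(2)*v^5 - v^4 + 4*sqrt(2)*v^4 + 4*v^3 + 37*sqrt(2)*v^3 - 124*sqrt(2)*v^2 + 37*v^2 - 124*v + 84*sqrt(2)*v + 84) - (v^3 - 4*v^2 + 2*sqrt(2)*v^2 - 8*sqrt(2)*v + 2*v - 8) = -sqrt(2)*v^5 - v^4 + 4*sqrt(2)*v^4 + 3*v^3 + 37*sqrt(2)*v^3 - 126*sqrt(2)*v^2 + 41*v^2 - 126*v + 92*sqrt(2)*v + 92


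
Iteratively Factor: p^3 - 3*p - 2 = (p + 1)*(p^2 - p - 2) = (p + 1)^2*(p - 2)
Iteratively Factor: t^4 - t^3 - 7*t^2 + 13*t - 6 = (t - 2)*(t^3 + t^2 - 5*t + 3) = (t - 2)*(t + 3)*(t^2 - 2*t + 1) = (t - 2)*(t - 1)*(t + 3)*(t - 1)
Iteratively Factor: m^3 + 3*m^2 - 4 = (m - 1)*(m^2 + 4*m + 4) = (m - 1)*(m + 2)*(m + 2)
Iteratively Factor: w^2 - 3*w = (w)*(w - 3)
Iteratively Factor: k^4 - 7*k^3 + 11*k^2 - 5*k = (k - 1)*(k^3 - 6*k^2 + 5*k) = k*(k - 1)*(k^2 - 6*k + 5) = k*(k - 1)^2*(k - 5)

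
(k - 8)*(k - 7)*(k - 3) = k^3 - 18*k^2 + 101*k - 168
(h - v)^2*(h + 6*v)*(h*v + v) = h^4*v + 4*h^3*v^2 + h^3*v - 11*h^2*v^3 + 4*h^2*v^2 + 6*h*v^4 - 11*h*v^3 + 6*v^4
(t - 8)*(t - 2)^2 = t^3 - 12*t^2 + 36*t - 32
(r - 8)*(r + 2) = r^2 - 6*r - 16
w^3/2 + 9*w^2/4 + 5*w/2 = w*(w/2 + 1)*(w + 5/2)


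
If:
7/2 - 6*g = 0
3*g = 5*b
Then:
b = 7/20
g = 7/12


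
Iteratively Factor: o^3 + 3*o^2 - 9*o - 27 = (o + 3)*(o^2 - 9) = (o + 3)^2*(o - 3)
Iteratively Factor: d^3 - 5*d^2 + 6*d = (d - 3)*(d^2 - 2*d) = (d - 3)*(d - 2)*(d)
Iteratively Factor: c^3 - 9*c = (c - 3)*(c^2 + 3*c) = c*(c - 3)*(c + 3)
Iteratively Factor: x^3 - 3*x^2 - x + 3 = (x - 3)*(x^2 - 1) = (x - 3)*(x + 1)*(x - 1)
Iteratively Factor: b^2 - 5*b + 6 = (b - 2)*(b - 3)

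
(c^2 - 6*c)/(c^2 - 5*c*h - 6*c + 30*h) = c/(c - 5*h)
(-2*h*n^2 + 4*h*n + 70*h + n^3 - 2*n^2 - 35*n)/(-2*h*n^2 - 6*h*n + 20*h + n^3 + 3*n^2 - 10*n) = (n - 7)/(n - 2)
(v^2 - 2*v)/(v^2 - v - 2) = v/(v + 1)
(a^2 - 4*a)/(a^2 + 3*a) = (a - 4)/(a + 3)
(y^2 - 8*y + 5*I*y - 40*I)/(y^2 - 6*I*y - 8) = (y^2 + y*(-8 + 5*I) - 40*I)/(y^2 - 6*I*y - 8)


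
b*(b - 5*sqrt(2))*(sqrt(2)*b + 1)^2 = 2*b^4 - 8*sqrt(2)*b^3 - 19*b^2 - 5*sqrt(2)*b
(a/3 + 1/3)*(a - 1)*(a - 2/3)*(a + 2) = a^4/3 + 4*a^3/9 - 7*a^2/9 - 4*a/9 + 4/9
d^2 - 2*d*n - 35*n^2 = (d - 7*n)*(d + 5*n)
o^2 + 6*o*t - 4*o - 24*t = (o - 4)*(o + 6*t)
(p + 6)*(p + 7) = p^2 + 13*p + 42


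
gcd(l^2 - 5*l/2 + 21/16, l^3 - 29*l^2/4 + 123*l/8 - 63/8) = l - 3/4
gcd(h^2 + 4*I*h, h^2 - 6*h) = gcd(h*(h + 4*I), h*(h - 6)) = h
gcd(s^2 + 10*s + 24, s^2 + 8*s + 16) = s + 4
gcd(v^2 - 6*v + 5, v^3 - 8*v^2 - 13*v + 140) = v - 5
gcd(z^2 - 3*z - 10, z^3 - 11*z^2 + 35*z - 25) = z - 5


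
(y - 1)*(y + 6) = y^2 + 5*y - 6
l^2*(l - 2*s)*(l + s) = l^4 - l^3*s - 2*l^2*s^2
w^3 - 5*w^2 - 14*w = w*(w - 7)*(w + 2)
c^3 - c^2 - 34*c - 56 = (c - 7)*(c + 2)*(c + 4)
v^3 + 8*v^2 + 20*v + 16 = (v + 2)^2*(v + 4)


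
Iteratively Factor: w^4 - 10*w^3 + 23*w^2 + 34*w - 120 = (w - 5)*(w^3 - 5*w^2 - 2*w + 24) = (w - 5)*(w - 3)*(w^2 - 2*w - 8) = (w - 5)*(w - 3)*(w + 2)*(w - 4)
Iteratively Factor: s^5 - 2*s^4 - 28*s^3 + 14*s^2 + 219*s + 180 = (s + 3)*(s^4 - 5*s^3 - 13*s^2 + 53*s + 60) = (s - 5)*(s + 3)*(s^3 - 13*s - 12) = (s - 5)*(s + 1)*(s + 3)*(s^2 - s - 12) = (s - 5)*(s - 4)*(s + 1)*(s + 3)*(s + 3)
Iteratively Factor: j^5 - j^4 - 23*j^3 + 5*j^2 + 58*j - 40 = (j - 1)*(j^4 - 23*j^2 - 18*j + 40) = (j - 5)*(j - 1)*(j^3 + 5*j^2 + 2*j - 8) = (j - 5)*(j - 1)*(j + 4)*(j^2 + j - 2) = (j - 5)*(j - 1)^2*(j + 4)*(j + 2)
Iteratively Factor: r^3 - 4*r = (r - 2)*(r^2 + 2*r) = (r - 2)*(r + 2)*(r)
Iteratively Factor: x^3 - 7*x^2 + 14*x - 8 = (x - 1)*(x^2 - 6*x + 8) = (x - 4)*(x - 1)*(x - 2)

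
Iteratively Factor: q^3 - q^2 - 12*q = (q - 4)*(q^2 + 3*q) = q*(q - 4)*(q + 3)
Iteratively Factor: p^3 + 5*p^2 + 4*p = (p)*(p^2 + 5*p + 4) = p*(p + 1)*(p + 4)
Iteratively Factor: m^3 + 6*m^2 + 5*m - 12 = (m + 4)*(m^2 + 2*m - 3) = (m - 1)*(m + 4)*(m + 3)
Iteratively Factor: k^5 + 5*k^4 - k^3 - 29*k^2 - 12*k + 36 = (k + 3)*(k^4 + 2*k^3 - 7*k^2 - 8*k + 12) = (k - 1)*(k + 3)*(k^3 + 3*k^2 - 4*k - 12) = (k - 1)*(k + 2)*(k + 3)*(k^2 + k - 6) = (k - 2)*(k - 1)*(k + 2)*(k + 3)*(k + 3)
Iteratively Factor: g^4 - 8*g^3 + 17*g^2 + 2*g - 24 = (g - 2)*(g^3 - 6*g^2 + 5*g + 12) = (g - 4)*(g - 2)*(g^2 - 2*g - 3) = (g - 4)*(g - 2)*(g + 1)*(g - 3)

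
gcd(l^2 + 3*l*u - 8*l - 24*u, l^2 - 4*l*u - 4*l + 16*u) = 1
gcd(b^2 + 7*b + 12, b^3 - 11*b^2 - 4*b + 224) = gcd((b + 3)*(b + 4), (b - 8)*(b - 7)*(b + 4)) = b + 4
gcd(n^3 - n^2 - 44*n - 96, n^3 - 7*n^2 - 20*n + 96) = n^2 - 4*n - 32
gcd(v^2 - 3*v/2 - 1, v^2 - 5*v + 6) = v - 2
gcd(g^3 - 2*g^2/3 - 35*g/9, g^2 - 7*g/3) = g^2 - 7*g/3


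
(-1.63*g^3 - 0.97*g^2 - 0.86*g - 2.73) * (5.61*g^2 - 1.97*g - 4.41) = -9.1443*g^5 - 2.2306*g^4 + 4.2746*g^3 - 9.3434*g^2 + 9.1707*g + 12.0393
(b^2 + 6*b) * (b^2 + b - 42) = b^4 + 7*b^3 - 36*b^2 - 252*b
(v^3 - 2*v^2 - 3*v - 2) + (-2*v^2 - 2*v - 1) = v^3 - 4*v^2 - 5*v - 3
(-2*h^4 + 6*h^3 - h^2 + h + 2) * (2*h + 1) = -4*h^5 + 10*h^4 + 4*h^3 + h^2 + 5*h + 2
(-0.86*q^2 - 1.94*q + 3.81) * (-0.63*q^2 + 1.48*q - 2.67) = 0.5418*q^4 - 0.0506*q^3 - 2.9753*q^2 + 10.8186*q - 10.1727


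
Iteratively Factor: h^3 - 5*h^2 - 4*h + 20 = (h + 2)*(h^2 - 7*h + 10) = (h - 2)*(h + 2)*(h - 5)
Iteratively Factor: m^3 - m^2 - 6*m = (m)*(m^2 - m - 6) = m*(m - 3)*(m + 2)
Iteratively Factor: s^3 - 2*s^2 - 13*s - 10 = (s + 2)*(s^2 - 4*s - 5) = (s - 5)*(s + 2)*(s + 1)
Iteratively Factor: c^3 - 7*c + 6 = (c + 3)*(c^2 - 3*c + 2) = (c - 1)*(c + 3)*(c - 2)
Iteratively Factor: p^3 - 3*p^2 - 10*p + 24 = (p - 2)*(p^2 - p - 12) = (p - 2)*(p + 3)*(p - 4)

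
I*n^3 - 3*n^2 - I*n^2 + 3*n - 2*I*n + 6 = (n - 2)*(n + 3*I)*(I*n + I)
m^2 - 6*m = m*(m - 6)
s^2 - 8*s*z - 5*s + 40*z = (s - 5)*(s - 8*z)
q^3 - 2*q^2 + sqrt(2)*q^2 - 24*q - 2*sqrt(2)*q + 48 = (q - 2)*(q - 3*sqrt(2))*(q + 4*sqrt(2))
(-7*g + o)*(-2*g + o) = 14*g^2 - 9*g*o + o^2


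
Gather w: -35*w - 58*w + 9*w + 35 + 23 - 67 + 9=-84*w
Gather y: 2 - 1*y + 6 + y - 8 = 0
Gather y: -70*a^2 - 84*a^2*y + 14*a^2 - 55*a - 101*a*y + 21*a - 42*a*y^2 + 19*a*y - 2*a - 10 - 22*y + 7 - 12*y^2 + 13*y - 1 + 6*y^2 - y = -56*a^2 - 36*a + y^2*(-42*a - 6) + y*(-84*a^2 - 82*a - 10) - 4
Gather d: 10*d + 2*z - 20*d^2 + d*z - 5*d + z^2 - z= -20*d^2 + d*(z + 5) + z^2 + z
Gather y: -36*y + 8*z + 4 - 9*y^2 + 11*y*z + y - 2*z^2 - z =-9*y^2 + y*(11*z - 35) - 2*z^2 + 7*z + 4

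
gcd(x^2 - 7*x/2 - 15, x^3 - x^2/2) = 1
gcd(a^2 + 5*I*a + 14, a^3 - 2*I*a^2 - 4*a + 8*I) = a - 2*I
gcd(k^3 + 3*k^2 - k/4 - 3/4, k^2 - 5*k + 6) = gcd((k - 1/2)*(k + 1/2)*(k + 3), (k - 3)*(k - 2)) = 1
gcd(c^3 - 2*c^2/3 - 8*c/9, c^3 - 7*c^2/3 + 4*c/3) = c^2 - 4*c/3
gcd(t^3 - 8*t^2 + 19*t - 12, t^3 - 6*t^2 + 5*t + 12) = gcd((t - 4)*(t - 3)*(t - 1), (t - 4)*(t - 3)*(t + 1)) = t^2 - 7*t + 12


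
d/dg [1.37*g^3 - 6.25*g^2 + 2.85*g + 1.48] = 4.11*g^2 - 12.5*g + 2.85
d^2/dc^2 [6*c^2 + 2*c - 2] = 12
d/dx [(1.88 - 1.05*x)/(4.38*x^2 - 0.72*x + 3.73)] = (4.599*x^2 - 16.4688*x - 2.5629)/(19.1844*x^4 - 6.3072*x^3 + 33.1932*x^2 - 5.3712*x + 13.9129)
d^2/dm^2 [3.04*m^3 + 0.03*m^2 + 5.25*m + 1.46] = 18.24*m + 0.06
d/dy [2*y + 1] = 2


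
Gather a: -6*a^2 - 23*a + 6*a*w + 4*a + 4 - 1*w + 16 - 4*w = -6*a^2 + a*(6*w - 19) - 5*w + 20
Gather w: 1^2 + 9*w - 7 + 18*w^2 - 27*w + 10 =18*w^2 - 18*w + 4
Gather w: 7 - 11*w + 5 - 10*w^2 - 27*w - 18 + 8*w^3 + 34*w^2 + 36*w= 8*w^3 + 24*w^2 - 2*w - 6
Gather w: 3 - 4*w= 3 - 4*w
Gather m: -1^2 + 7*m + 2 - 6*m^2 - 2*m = -6*m^2 + 5*m + 1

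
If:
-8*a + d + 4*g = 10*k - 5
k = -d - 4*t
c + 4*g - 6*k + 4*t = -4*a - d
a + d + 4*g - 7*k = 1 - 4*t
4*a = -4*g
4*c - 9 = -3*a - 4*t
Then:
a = -49/123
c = 7/41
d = -391/41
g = 49/123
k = 1/41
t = 195/82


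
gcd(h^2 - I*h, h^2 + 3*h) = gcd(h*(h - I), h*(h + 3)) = h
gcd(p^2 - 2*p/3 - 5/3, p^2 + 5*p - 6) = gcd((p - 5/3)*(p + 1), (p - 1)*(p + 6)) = 1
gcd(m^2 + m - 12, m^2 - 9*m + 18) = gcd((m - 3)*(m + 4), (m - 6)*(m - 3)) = m - 3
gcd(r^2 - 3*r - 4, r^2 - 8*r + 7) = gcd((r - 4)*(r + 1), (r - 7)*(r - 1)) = 1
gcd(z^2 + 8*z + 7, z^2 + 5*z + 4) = z + 1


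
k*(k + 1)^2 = k^3 + 2*k^2 + k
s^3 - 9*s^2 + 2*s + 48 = (s - 8)*(s - 3)*(s + 2)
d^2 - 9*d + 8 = (d - 8)*(d - 1)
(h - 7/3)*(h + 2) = h^2 - h/3 - 14/3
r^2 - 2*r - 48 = (r - 8)*(r + 6)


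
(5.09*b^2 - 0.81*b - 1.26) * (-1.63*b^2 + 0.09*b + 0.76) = -8.2967*b^4 + 1.7784*b^3 + 5.8493*b^2 - 0.729*b - 0.9576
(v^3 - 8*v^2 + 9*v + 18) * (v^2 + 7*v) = v^5 - v^4 - 47*v^3 + 81*v^2 + 126*v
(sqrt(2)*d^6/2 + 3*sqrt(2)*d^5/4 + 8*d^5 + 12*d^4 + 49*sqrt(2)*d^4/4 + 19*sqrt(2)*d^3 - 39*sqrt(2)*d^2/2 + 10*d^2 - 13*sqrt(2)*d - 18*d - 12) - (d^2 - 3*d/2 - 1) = sqrt(2)*d^6/2 + 3*sqrt(2)*d^5/4 + 8*d^5 + 12*d^4 + 49*sqrt(2)*d^4/4 + 19*sqrt(2)*d^3 - 39*sqrt(2)*d^2/2 + 9*d^2 - 13*sqrt(2)*d - 33*d/2 - 11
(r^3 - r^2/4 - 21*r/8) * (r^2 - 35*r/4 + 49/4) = r^5 - 9*r^4 + 189*r^3/16 + 637*r^2/32 - 1029*r/32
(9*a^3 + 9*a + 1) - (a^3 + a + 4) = 8*a^3 + 8*a - 3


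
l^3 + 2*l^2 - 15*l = l*(l - 3)*(l + 5)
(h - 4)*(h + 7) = h^2 + 3*h - 28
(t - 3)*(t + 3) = t^2 - 9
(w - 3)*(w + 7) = w^2 + 4*w - 21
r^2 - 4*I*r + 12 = (r - 6*I)*(r + 2*I)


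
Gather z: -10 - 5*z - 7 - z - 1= -6*z - 18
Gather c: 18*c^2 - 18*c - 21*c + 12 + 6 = 18*c^2 - 39*c + 18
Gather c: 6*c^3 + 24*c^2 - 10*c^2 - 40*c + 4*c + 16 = 6*c^3 + 14*c^2 - 36*c + 16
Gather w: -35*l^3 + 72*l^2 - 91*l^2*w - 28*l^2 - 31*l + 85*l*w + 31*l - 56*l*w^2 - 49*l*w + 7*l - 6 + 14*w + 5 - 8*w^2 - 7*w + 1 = -35*l^3 + 44*l^2 + 7*l + w^2*(-56*l - 8) + w*(-91*l^2 + 36*l + 7)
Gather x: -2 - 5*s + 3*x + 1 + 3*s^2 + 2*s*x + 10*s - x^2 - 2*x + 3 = 3*s^2 + 5*s - x^2 + x*(2*s + 1) + 2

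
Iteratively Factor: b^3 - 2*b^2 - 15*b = (b)*(b^2 - 2*b - 15) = b*(b - 5)*(b + 3)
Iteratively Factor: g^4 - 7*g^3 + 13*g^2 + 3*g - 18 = (g - 2)*(g^3 - 5*g^2 + 3*g + 9) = (g - 2)*(g + 1)*(g^2 - 6*g + 9) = (g - 3)*(g - 2)*(g + 1)*(g - 3)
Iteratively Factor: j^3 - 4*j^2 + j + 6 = (j - 2)*(j^2 - 2*j - 3) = (j - 3)*(j - 2)*(j + 1)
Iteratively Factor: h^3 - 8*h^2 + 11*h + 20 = (h + 1)*(h^2 - 9*h + 20) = (h - 4)*(h + 1)*(h - 5)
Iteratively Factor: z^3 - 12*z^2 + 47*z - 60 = (z - 5)*(z^2 - 7*z + 12) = (z - 5)*(z - 3)*(z - 4)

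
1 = 1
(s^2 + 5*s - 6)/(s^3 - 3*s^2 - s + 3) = (s + 6)/(s^2 - 2*s - 3)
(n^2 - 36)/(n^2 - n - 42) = (n - 6)/(n - 7)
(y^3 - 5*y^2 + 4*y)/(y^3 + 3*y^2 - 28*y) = (y - 1)/(y + 7)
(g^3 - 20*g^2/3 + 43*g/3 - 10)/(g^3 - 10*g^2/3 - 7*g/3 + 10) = (3*g - 5)/(3*g + 5)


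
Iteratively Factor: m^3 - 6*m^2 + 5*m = (m - 5)*(m^2 - m) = m*(m - 5)*(m - 1)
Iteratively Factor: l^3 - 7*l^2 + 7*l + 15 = (l - 5)*(l^2 - 2*l - 3) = (l - 5)*(l - 3)*(l + 1)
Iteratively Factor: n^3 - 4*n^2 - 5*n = (n + 1)*(n^2 - 5*n) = (n - 5)*(n + 1)*(n)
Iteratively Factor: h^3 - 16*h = (h + 4)*(h^2 - 4*h) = (h - 4)*(h + 4)*(h)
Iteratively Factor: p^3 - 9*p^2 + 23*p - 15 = (p - 3)*(p^2 - 6*p + 5) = (p - 3)*(p - 1)*(p - 5)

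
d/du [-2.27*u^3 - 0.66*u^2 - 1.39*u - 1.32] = -6.81*u^2 - 1.32*u - 1.39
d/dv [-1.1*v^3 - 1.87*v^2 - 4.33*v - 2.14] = -3.3*v^2 - 3.74*v - 4.33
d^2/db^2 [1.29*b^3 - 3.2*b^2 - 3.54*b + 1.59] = 7.74*b - 6.4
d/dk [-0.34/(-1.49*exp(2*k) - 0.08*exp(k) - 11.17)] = (-1.0132*exp(k) - 0.0272)*exp(k)/(1.49*exp(2*k) + 0.08*exp(k) + 11.17)^2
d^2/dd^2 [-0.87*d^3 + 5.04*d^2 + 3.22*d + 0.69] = 10.08 - 5.22*d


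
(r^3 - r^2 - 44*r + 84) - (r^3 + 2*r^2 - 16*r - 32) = -3*r^2 - 28*r + 116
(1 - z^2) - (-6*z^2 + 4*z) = 5*z^2 - 4*z + 1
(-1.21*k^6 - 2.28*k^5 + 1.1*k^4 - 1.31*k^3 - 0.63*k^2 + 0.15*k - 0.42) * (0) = 0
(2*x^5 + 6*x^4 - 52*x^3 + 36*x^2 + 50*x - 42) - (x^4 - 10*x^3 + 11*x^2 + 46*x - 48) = 2*x^5 + 5*x^4 - 42*x^3 + 25*x^2 + 4*x + 6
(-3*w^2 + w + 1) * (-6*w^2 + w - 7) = 18*w^4 - 9*w^3 + 16*w^2 - 6*w - 7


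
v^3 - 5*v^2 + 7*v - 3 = (v - 3)*(v - 1)^2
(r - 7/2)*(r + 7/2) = r^2 - 49/4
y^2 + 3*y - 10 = (y - 2)*(y + 5)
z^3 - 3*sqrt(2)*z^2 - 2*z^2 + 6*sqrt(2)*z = z*(z - 2)*(z - 3*sqrt(2))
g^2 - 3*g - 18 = (g - 6)*(g + 3)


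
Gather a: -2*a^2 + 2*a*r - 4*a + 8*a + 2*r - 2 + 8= -2*a^2 + a*(2*r + 4) + 2*r + 6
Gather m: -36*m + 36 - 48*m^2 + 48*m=-48*m^2 + 12*m + 36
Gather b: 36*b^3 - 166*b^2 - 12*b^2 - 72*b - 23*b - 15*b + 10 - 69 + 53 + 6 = 36*b^3 - 178*b^2 - 110*b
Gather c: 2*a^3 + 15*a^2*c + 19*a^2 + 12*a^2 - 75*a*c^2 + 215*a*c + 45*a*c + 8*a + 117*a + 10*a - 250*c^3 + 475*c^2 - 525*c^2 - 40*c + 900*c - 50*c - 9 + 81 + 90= 2*a^3 + 31*a^2 + 135*a - 250*c^3 + c^2*(-75*a - 50) + c*(15*a^2 + 260*a + 810) + 162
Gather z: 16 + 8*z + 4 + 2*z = 10*z + 20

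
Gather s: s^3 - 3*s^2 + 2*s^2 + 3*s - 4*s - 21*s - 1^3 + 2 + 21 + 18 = s^3 - s^2 - 22*s + 40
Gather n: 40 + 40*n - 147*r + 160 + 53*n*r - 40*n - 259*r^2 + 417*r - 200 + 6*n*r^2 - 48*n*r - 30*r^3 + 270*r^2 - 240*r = n*(6*r^2 + 5*r) - 30*r^3 + 11*r^2 + 30*r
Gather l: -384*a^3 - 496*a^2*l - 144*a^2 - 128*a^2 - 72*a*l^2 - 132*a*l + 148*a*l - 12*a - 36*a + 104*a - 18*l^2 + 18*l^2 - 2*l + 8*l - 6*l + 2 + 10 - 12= -384*a^3 - 272*a^2 - 72*a*l^2 + 56*a + l*(-496*a^2 + 16*a)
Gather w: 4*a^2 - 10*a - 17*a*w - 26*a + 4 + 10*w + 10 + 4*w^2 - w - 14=4*a^2 - 36*a + 4*w^2 + w*(9 - 17*a)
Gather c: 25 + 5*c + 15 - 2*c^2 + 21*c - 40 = -2*c^2 + 26*c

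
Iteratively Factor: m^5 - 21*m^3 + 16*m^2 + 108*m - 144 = (m + 3)*(m^4 - 3*m^3 - 12*m^2 + 52*m - 48) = (m - 3)*(m + 3)*(m^3 - 12*m + 16) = (m - 3)*(m + 3)*(m + 4)*(m^2 - 4*m + 4) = (m - 3)*(m - 2)*(m + 3)*(m + 4)*(m - 2)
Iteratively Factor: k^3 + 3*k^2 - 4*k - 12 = (k + 2)*(k^2 + k - 6) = (k + 2)*(k + 3)*(k - 2)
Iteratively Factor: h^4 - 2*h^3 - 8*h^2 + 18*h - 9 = (h - 1)*(h^3 - h^2 - 9*h + 9) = (h - 1)*(h + 3)*(h^2 - 4*h + 3) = (h - 3)*(h - 1)*(h + 3)*(h - 1)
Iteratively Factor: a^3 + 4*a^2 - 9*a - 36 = (a + 4)*(a^2 - 9) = (a + 3)*(a + 4)*(a - 3)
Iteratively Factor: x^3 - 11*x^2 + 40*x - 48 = (x - 4)*(x^2 - 7*x + 12) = (x - 4)^2*(x - 3)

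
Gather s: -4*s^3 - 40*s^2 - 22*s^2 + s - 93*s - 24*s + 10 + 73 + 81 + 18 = -4*s^3 - 62*s^2 - 116*s + 182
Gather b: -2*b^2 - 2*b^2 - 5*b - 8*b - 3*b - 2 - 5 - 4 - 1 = -4*b^2 - 16*b - 12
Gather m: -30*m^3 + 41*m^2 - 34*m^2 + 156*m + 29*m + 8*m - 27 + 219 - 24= -30*m^3 + 7*m^2 + 193*m + 168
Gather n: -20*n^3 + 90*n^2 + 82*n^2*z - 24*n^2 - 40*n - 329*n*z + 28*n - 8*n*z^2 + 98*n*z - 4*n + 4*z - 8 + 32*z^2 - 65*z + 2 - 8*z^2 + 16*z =-20*n^3 + n^2*(82*z + 66) + n*(-8*z^2 - 231*z - 16) + 24*z^2 - 45*z - 6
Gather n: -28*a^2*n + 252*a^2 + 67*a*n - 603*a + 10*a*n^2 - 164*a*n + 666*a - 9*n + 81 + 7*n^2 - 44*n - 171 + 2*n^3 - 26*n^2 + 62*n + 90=252*a^2 + 63*a + 2*n^3 + n^2*(10*a - 19) + n*(-28*a^2 - 97*a + 9)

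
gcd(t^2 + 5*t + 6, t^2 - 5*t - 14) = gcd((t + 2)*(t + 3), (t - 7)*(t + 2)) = t + 2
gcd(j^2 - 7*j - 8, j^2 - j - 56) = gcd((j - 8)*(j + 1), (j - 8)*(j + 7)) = j - 8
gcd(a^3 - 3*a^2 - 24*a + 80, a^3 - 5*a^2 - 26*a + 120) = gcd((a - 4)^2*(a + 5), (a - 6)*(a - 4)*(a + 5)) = a^2 + a - 20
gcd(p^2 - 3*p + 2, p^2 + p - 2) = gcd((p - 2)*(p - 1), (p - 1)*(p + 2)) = p - 1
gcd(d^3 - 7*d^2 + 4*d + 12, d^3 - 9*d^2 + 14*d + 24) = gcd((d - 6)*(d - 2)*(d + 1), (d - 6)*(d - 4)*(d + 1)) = d^2 - 5*d - 6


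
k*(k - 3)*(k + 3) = k^3 - 9*k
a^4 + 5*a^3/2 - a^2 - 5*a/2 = a*(a - 1)*(a + 1)*(a + 5/2)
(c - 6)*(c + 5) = c^2 - c - 30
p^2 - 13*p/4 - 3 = (p - 4)*(p + 3/4)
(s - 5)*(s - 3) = s^2 - 8*s + 15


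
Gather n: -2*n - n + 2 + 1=3 - 3*n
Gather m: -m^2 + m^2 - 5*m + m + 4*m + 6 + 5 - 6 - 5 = 0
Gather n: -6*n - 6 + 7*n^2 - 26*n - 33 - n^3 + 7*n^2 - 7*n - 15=-n^3 + 14*n^2 - 39*n - 54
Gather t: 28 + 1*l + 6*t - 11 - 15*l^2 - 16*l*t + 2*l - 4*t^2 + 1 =-15*l^2 + 3*l - 4*t^2 + t*(6 - 16*l) + 18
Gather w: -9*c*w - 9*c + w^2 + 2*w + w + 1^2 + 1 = -9*c + w^2 + w*(3 - 9*c) + 2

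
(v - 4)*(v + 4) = v^2 - 16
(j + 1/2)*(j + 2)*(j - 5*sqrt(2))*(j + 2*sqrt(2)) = j^4 - 3*sqrt(2)*j^3 + 5*j^3/2 - 19*j^2 - 15*sqrt(2)*j^2/2 - 50*j - 3*sqrt(2)*j - 20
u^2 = u^2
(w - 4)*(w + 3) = w^2 - w - 12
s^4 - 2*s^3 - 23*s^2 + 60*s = s*(s - 4)*(s - 3)*(s + 5)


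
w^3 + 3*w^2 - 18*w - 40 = (w - 4)*(w + 2)*(w + 5)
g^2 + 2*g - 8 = (g - 2)*(g + 4)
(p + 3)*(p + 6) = p^2 + 9*p + 18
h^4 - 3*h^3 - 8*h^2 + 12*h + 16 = (h - 4)*(h - 2)*(h + 1)*(h + 2)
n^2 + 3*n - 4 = (n - 1)*(n + 4)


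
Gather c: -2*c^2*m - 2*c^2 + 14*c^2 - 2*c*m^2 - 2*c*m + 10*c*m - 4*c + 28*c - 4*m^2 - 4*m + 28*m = c^2*(12 - 2*m) + c*(-2*m^2 + 8*m + 24) - 4*m^2 + 24*m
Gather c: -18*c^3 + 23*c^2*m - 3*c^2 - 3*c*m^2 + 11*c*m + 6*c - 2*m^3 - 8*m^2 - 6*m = -18*c^3 + c^2*(23*m - 3) + c*(-3*m^2 + 11*m + 6) - 2*m^3 - 8*m^2 - 6*m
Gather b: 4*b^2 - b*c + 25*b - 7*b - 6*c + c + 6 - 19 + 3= 4*b^2 + b*(18 - c) - 5*c - 10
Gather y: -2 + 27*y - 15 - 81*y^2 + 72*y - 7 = -81*y^2 + 99*y - 24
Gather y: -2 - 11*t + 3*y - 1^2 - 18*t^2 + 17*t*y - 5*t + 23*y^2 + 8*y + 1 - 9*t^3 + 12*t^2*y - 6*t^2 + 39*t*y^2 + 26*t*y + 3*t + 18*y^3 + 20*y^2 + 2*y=-9*t^3 - 24*t^2 - 13*t + 18*y^3 + y^2*(39*t + 43) + y*(12*t^2 + 43*t + 13) - 2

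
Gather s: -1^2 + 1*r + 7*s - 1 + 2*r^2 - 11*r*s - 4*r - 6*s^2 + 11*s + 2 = 2*r^2 - 3*r - 6*s^2 + s*(18 - 11*r)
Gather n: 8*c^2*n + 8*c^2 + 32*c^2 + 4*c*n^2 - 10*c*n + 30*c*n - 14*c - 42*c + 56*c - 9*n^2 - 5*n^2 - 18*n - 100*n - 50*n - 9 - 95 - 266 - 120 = 40*c^2 + n^2*(4*c - 14) + n*(8*c^2 + 20*c - 168) - 490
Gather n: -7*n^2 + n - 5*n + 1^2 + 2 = -7*n^2 - 4*n + 3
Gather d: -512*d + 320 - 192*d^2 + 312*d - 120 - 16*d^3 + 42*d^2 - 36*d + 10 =-16*d^3 - 150*d^2 - 236*d + 210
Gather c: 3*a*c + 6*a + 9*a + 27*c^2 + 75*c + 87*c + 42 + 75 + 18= 15*a + 27*c^2 + c*(3*a + 162) + 135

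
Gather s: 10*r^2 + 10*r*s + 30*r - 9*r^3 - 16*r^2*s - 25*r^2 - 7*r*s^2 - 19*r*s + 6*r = -9*r^3 - 15*r^2 - 7*r*s^2 + 36*r + s*(-16*r^2 - 9*r)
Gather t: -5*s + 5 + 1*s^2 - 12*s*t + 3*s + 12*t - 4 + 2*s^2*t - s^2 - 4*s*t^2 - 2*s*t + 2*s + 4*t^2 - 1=t^2*(4 - 4*s) + t*(2*s^2 - 14*s + 12)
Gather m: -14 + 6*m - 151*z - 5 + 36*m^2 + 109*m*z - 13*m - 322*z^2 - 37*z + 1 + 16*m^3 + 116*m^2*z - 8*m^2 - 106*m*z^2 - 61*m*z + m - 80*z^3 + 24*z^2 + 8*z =16*m^3 + m^2*(116*z + 28) + m*(-106*z^2 + 48*z - 6) - 80*z^3 - 298*z^2 - 180*z - 18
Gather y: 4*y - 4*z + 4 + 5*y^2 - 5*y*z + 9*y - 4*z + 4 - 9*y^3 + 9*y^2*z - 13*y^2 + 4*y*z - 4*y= -9*y^3 + y^2*(9*z - 8) + y*(9 - z) - 8*z + 8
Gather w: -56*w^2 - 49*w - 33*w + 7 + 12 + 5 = -56*w^2 - 82*w + 24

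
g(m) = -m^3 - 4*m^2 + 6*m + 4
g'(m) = -3*m^2 - 8*m + 6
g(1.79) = -3.81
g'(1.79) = -17.93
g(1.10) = 4.43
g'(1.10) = -6.43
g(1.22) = 3.55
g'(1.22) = -8.23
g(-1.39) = -9.38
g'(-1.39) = 11.32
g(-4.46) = -13.61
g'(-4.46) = -17.99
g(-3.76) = -21.95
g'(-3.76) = -6.33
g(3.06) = -43.75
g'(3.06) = -46.57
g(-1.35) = -8.93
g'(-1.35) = 11.33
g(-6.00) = 40.00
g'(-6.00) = -54.00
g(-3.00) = -23.00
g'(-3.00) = 3.00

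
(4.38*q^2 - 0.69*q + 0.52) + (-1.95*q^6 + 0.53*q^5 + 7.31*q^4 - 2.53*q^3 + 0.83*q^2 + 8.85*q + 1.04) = -1.95*q^6 + 0.53*q^5 + 7.31*q^4 - 2.53*q^3 + 5.21*q^2 + 8.16*q + 1.56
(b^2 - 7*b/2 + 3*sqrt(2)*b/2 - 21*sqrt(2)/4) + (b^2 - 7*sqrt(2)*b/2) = 2*b^2 - 7*b/2 - 2*sqrt(2)*b - 21*sqrt(2)/4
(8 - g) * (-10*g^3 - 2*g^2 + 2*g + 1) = 10*g^4 - 78*g^3 - 18*g^2 + 15*g + 8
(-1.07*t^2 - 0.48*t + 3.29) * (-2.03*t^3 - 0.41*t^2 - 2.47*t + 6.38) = 2.1721*t^5 + 1.4131*t^4 - 3.839*t^3 - 6.9899*t^2 - 11.1887*t + 20.9902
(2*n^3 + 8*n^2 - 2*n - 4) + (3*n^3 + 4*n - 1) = 5*n^3 + 8*n^2 + 2*n - 5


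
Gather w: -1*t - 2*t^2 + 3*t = -2*t^2 + 2*t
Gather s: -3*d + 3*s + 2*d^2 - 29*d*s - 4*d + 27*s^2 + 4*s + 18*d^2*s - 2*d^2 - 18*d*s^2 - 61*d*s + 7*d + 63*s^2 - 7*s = s^2*(90 - 18*d) + s*(18*d^2 - 90*d)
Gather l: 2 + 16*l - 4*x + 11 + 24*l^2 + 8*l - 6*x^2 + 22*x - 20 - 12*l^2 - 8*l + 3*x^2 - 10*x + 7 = 12*l^2 + 16*l - 3*x^2 + 8*x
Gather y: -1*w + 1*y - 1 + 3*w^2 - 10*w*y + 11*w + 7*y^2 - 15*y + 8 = 3*w^2 + 10*w + 7*y^2 + y*(-10*w - 14) + 7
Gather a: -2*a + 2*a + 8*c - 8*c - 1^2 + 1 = 0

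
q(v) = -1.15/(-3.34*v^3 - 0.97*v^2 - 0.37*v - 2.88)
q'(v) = -1.15*(10.02*v^2 + 1.94*v + 0.37)/(-3.34*v^3 - 0.97*v^2 - 0.37*v - 2.88)^2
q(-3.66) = -0.01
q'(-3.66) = -0.01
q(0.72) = 0.23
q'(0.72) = -0.33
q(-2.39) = -0.03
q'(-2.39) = -0.04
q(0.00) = 0.40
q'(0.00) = -0.05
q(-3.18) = -0.01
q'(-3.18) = -0.01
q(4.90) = 0.00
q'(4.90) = -0.00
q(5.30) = 0.00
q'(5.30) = -0.00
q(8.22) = 0.00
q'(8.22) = -0.00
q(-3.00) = -0.01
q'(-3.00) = -0.02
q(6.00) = 0.00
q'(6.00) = -0.00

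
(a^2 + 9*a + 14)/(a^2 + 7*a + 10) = (a + 7)/(a + 5)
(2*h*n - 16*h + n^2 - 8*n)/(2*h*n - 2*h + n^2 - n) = (n - 8)/(n - 1)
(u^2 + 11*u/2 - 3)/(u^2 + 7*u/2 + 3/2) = (2*u^2 + 11*u - 6)/(2*u^2 + 7*u + 3)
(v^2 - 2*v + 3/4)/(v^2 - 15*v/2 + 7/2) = (v - 3/2)/(v - 7)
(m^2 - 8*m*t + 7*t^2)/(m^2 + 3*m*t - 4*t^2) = (m - 7*t)/(m + 4*t)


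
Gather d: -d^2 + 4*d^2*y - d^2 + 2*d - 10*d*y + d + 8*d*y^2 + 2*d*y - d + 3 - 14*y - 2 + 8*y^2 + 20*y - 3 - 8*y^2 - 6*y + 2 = d^2*(4*y - 2) + d*(8*y^2 - 8*y + 2)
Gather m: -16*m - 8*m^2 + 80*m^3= 80*m^3 - 8*m^2 - 16*m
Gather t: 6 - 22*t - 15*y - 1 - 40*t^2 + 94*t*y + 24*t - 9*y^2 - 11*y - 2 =-40*t^2 + t*(94*y + 2) - 9*y^2 - 26*y + 3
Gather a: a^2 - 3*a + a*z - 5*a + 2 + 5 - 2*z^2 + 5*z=a^2 + a*(z - 8) - 2*z^2 + 5*z + 7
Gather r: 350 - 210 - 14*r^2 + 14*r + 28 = -14*r^2 + 14*r + 168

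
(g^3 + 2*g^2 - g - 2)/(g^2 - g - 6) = (g^2 - 1)/(g - 3)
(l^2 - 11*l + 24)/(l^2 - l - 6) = (l - 8)/(l + 2)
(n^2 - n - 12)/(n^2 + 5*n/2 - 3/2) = 2*(n - 4)/(2*n - 1)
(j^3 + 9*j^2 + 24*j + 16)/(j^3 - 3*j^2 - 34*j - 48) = (j^3 + 9*j^2 + 24*j + 16)/(j^3 - 3*j^2 - 34*j - 48)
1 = 1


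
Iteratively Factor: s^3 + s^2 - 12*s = (s - 3)*(s^2 + 4*s) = s*(s - 3)*(s + 4)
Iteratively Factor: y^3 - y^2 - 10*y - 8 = (y + 1)*(y^2 - 2*y - 8) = (y - 4)*(y + 1)*(y + 2)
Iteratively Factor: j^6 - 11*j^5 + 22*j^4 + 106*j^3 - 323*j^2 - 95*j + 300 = (j - 5)*(j^5 - 6*j^4 - 8*j^3 + 66*j^2 + 7*j - 60) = (j - 5)*(j + 1)*(j^4 - 7*j^3 - j^2 + 67*j - 60) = (j - 5)*(j - 4)*(j + 1)*(j^3 - 3*j^2 - 13*j + 15) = (j - 5)^2*(j - 4)*(j + 1)*(j^2 + 2*j - 3) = (j - 5)^2*(j - 4)*(j + 1)*(j + 3)*(j - 1)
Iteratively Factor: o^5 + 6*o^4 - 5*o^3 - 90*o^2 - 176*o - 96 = (o - 4)*(o^4 + 10*o^3 + 35*o^2 + 50*o + 24) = (o - 4)*(o + 4)*(o^3 + 6*o^2 + 11*o + 6) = (o - 4)*(o + 1)*(o + 4)*(o^2 + 5*o + 6) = (o - 4)*(o + 1)*(o + 2)*(o + 4)*(o + 3)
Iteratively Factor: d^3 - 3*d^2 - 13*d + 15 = (d - 1)*(d^2 - 2*d - 15) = (d - 1)*(d + 3)*(d - 5)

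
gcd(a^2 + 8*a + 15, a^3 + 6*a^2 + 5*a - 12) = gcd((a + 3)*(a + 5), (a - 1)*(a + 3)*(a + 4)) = a + 3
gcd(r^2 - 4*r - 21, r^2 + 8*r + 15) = r + 3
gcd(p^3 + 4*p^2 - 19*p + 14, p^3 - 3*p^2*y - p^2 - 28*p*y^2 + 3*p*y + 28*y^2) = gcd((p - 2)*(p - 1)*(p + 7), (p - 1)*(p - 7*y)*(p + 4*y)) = p - 1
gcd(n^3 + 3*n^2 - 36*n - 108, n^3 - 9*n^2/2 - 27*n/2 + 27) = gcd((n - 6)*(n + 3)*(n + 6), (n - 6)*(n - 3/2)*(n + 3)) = n^2 - 3*n - 18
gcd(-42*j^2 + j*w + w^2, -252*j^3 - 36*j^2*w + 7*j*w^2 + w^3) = -42*j^2 + j*w + w^2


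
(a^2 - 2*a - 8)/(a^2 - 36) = (a^2 - 2*a - 8)/(a^2 - 36)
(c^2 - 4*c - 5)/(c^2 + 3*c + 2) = (c - 5)/(c + 2)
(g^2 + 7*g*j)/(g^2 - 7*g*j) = (g + 7*j)/(g - 7*j)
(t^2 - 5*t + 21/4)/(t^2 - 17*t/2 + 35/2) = (t - 3/2)/(t - 5)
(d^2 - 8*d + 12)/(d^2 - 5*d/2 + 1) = 2*(d - 6)/(2*d - 1)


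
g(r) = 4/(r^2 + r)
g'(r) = 4*(-2*r - 1)/(r^2 + r)^2 = 4*(-2*r - 1)/(r^2*(r + 1)^2)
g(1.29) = 1.35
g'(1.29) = -1.64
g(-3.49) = 0.46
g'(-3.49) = 0.32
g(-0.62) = -16.98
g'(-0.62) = 17.30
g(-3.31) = 0.52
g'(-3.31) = 0.38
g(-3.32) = 0.52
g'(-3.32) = 0.38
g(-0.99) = -404.04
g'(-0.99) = 39995.92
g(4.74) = 0.15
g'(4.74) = -0.06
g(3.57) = 0.25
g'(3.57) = -0.12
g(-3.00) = 0.67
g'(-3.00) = 0.56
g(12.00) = 0.03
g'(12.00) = 0.00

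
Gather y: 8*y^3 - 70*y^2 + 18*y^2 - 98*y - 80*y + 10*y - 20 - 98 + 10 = 8*y^3 - 52*y^2 - 168*y - 108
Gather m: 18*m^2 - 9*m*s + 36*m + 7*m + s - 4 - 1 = 18*m^2 + m*(43 - 9*s) + s - 5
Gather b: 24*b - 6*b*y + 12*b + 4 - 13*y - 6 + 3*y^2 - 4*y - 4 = b*(36 - 6*y) + 3*y^2 - 17*y - 6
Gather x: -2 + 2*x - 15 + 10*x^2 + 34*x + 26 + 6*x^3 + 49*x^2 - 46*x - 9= 6*x^3 + 59*x^2 - 10*x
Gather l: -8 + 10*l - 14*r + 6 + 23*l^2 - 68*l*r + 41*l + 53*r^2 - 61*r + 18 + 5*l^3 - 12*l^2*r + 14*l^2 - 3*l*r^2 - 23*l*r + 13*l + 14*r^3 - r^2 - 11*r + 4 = 5*l^3 + l^2*(37 - 12*r) + l*(-3*r^2 - 91*r + 64) + 14*r^3 + 52*r^2 - 86*r + 20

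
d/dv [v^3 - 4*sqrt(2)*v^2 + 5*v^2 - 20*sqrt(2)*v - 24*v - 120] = 3*v^2 - 8*sqrt(2)*v + 10*v - 20*sqrt(2) - 24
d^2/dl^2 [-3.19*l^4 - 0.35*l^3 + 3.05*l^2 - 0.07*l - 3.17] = -38.28*l^2 - 2.1*l + 6.1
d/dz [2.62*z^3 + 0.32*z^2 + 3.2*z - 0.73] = 7.86*z^2 + 0.64*z + 3.2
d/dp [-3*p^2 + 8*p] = 8 - 6*p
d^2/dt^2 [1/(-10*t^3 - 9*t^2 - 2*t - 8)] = 2*(3*(10*t + 3)*(10*t^3 + 9*t^2 + 2*t + 8) - 4*(15*t^2 + 9*t + 1)^2)/(10*t^3 + 9*t^2 + 2*t + 8)^3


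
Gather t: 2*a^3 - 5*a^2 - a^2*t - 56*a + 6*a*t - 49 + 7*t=2*a^3 - 5*a^2 - 56*a + t*(-a^2 + 6*a + 7) - 49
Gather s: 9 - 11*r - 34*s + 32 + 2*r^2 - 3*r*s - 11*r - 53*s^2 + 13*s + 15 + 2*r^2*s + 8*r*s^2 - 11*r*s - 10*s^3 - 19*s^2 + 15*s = 2*r^2 - 22*r - 10*s^3 + s^2*(8*r - 72) + s*(2*r^2 - 14*r - 6) + 56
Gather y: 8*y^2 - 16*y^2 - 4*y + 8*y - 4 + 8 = -8*y^2 + 4*y + 4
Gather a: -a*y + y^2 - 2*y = -a*y + y^2 - 2*y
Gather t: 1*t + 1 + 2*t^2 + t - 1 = 2*t^2 + 2*t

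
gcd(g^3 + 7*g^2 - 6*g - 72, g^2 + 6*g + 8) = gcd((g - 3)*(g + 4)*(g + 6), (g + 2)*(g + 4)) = g + 4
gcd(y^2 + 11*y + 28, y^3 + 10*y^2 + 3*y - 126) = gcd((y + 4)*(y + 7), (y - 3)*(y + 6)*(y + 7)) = y + 7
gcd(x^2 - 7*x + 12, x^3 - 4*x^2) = x - 4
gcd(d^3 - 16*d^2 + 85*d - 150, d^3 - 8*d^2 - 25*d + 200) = d - 5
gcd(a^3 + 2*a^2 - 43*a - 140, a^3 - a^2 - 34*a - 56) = a^2 - 3*a - 28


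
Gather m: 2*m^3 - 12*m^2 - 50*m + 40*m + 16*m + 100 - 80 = 2*m^3 - 12*m^2 + 6*m + 20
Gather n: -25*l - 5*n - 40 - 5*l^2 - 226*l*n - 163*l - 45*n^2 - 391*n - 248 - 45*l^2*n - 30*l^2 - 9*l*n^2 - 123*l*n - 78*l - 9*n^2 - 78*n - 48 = -35*l^2 - 266*l + n^2*(-9*l - 54) + n*(-45*l^2 - 349*l - 474) - 336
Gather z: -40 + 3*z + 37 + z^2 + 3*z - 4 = z^2 + 6*z - 7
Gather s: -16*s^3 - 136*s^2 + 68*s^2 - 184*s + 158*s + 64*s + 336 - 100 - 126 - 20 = -16*s^3 - 68*s^2 + 38*s + 90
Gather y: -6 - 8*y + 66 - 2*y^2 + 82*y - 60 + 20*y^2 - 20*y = 18*y^2 + 54*y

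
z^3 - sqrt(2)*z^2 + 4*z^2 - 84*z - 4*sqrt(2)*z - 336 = (z + 4)*(z - 7*sqrt(2))*(z + 6*sqrt(2))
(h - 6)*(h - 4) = h^2 - 10*h + 24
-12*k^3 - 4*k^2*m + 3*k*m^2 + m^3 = (-2*k + m)*(2*k + m)*(3*k + m)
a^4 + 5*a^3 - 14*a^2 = a^2*(a - 2)*(a + 7)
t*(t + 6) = t^2 + 6*t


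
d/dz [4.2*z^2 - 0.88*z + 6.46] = 8.4*z - 0.88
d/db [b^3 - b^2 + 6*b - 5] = 3*b^2 - 2*b + 6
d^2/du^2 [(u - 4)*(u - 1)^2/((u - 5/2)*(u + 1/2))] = 72*(4*u^3 - 48*u^2 + 111*u - 94)/(64*u^6 - 384*u^5 + 528*u^4 + 448*u^3 - 660*u^2 - 600*u - 125)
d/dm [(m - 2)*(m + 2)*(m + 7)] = 3*m^2 + 14*m - 4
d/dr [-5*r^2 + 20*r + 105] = 20 - 10*r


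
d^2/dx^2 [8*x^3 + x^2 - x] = 48*x + 2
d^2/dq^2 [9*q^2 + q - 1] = 18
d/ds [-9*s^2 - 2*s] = -18*s - 2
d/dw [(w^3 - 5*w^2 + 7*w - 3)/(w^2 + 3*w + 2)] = (w^4 + 6*w^3 - 16*w^2 - 14*w + 23)/(w^4 + 6*w^3 + 13*w^2 + 12*w + 4)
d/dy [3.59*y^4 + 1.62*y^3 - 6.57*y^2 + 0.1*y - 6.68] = 14.36*y^3 + 4.86*y^2 - 13.14*y + 0.1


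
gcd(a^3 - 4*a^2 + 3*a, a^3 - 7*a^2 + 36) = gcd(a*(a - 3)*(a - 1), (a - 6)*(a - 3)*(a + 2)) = a - 3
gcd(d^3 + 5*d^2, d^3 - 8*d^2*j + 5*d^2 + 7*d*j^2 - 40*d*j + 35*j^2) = d + 5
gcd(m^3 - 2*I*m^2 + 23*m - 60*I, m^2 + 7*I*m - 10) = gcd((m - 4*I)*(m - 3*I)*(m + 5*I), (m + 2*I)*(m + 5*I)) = m + 5*I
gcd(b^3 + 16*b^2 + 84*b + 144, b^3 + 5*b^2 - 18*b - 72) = b + 6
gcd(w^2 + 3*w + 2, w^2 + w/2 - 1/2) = w + 1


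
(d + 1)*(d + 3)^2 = d^3 + 7*d^2 + 15*d + 9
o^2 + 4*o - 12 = (o - 2)*(o + 6)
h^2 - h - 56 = (h - 8)*(h + 7)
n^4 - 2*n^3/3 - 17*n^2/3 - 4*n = n*(n - 3)*(n + 1)*(n + 4/3)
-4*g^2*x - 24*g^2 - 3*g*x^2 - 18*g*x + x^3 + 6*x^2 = (-4*g + x)*(g + x)*(x + 6)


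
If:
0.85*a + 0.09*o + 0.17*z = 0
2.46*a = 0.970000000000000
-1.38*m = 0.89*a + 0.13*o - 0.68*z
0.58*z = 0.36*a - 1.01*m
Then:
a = 0.39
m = 0.12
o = -3.79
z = 0.04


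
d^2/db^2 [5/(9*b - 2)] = 810/(9*b - 2)^3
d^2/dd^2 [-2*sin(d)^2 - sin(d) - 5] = sin(d) - 4*cos(2*d)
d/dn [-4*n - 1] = -4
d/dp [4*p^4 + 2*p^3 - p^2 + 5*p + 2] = 16*p^3 + 6*p^2 - 2*p + 5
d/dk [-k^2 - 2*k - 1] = -2*k - 2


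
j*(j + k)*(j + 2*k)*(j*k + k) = j^4*k + 3*j^3*k^2 + j^3*k + 2*j^2*k^3 + 3*j^2*k^2 + 2*j*k^3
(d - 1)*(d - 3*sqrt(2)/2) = d^2 - 3*sqrt(2)*d/2 - d + 3*sqrt(2)/2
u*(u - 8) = u^2 - 8*u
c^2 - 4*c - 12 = (c - 6)*(c + 2)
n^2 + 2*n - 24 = (n - 4)*(n + 6)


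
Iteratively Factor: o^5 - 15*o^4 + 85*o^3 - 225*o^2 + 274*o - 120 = (o - 3)*(o^4 - 12*o^3 + 49*o^2 - 78*o + 40) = (o - 4)*(o - 3)*(o^3 - 8*o^2 + 17*o - 10) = (o - 4)*(o - 3)*(o - 2)*(o^2 - 6*o + 5) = (o - 5)*(o - 4)*(o - 3)*(o - 2)*(o - 1)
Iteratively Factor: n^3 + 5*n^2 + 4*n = (n + 4)*(n^2 + n) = (n + 1)*(n + 4)*(n)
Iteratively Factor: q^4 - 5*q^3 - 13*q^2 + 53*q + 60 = (q - 4)*(q^3 - q^2 - 17*q - 15) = (q - 4)*(q + 1)*(q^2 - 2*q - 15) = (q - 5)*(q - 4)*(q + 1)*(q + 3)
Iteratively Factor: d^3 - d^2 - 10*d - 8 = (d - 4)*(d^2 + 3*d + 2) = (d - 4)*(d + 2)*(d + 1)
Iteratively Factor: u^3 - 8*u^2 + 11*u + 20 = (u - 4)*(u^2 - 4*u - 5) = (u - 4)*(u + 1)*(u - 5)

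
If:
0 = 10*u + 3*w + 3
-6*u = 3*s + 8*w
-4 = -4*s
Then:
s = 1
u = -15/62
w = -6/31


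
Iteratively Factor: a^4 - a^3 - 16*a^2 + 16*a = (a + 4)*(a^3 - 5*a^2 + 4*a) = a*(a + 4)*(a^2 - 5*a + 4) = a*(a - 1)*(a + 4)*(a - 4)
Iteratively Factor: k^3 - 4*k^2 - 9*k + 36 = (k - 4)*(k^2 - 9) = (k - 4)*(k - 3)*(k + 3)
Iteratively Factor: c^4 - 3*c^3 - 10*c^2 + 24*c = (c - 4)*(c^3 + c^2 - 6*c) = (c - 4)*(c + 3)*(c^2 - 2*c) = c*(c - 4)*(c + 3)*(c - 2)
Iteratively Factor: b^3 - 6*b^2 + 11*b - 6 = (b - 2)*(b^2 - 4*b + 3) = (b - 2)*(b - 1)*(b - 3)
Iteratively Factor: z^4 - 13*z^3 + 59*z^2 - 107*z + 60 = (z - 3)*(z^3 - 10*z^2 + 29*z - 20) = (z - 3)*(z - 1)*(z^2 - 9*z + 20) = (z - 4)*(z - 3)*(z - 1)*(z - 5)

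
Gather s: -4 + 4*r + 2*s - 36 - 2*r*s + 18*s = 4*r + s*(20 - 2*r) - 40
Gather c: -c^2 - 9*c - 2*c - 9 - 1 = -c^2 - 11*c - 10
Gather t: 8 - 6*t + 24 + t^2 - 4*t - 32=t^2 - 10*t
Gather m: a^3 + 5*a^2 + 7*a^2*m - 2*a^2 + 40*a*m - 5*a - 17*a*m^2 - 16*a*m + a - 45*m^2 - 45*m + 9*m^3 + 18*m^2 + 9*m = a^3 + 3*a^2 - 4*a + 9*m^3 + m^2*(-17*a - 27) + m*(7*a^2 + 24*a - 36)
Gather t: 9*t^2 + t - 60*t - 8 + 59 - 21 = 9*t^2 - 59*t + 30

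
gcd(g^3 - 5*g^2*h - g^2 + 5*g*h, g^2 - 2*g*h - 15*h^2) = g - 5*h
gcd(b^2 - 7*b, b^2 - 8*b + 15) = 1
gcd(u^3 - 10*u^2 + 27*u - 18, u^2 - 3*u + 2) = u - 1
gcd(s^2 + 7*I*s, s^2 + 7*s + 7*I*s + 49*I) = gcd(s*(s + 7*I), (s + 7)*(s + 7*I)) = s + 7*I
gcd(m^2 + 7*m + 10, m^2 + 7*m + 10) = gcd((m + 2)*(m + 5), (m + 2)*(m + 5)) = m^2 + 7*m + 10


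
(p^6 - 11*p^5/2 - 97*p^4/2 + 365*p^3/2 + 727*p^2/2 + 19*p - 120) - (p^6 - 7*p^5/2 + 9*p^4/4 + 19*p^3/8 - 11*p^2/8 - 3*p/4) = -2*p^5 - 203*p^4/4 + 1441*p^3/8 + 2919*p^2/8 + 79*p/4 - 120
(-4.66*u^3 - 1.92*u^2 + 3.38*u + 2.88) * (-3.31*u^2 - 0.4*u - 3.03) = 15.4246*u^5 + 8.2192*u^4 + 3.7*u^3 - 5.0672*u^2 - 11.3934*u - 8.7264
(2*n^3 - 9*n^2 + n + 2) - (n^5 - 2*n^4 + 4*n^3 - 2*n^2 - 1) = -n^5 + 2*n^4 - 2*n^3 - 7*n^2 + n + 3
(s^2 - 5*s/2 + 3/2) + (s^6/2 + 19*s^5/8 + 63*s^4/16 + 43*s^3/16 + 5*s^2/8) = s^6/2 + 19*s^5/8 + 63*s^4/16 + 43*s^3/16 + 13*s^2/8 - 5*s/2 + 3/2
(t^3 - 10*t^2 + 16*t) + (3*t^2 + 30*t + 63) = t^3 - 7*t^2 + 46*t + 63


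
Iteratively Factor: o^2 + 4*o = (o + 4)*(o)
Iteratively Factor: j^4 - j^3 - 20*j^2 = (j + 4)*(j^3 - 5*j^2) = j*(j + 4)*(j^2 - 5*j) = j*(j - 5)*(j + 4)*(j)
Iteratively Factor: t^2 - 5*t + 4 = (t - 4)*(t - 1)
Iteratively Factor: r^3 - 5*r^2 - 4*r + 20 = (r + 2)*(r^2 - 7*r + 10) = (r - 2)*(r + 2)*(r - 5)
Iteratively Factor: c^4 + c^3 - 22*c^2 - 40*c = (c + 4)*(c^3 - 3*c^2 - 10*c) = (c + 2)*(c + 4)*(c^2 - 5*c) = (c - 5)*(c + 2)*(c + 4)*(c)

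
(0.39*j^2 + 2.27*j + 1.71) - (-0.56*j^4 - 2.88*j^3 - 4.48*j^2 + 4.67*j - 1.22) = 0.56*j^4 + 2.88*j^3 + 4.87*j^2 - 2.4*j + 2.93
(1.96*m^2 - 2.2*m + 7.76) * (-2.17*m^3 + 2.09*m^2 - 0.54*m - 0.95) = -4.2532*m^5 + 8.8704*m^4 - 22.4956*m^3 + 15.5444*m^2 - 2.1004*m - 7.372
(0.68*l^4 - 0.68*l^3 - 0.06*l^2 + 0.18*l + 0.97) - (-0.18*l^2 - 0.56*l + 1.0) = 0.68*l^4 - 0.68*l^3 + 0.12*l^2 + 0.74*l - 0.03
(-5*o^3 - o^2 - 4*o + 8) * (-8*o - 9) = 40*o^4 + 53*o^3 + 41*o^2 - 28*o - 72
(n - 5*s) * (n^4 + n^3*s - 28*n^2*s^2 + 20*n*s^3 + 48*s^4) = n^5 - 4*n^4*s - 33*n^3*s^2 + 160*n^2*s^3 - 52*n*s^4 - 240*s^5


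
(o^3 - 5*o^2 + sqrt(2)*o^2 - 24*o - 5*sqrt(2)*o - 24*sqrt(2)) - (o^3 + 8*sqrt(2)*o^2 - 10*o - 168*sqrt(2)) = -7*sqrt(2)*o^2 - 5*o^2 - 14*o - 5*sqrt(2)*o + 144*sqrt(2)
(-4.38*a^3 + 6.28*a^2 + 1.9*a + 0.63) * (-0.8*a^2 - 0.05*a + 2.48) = 3.504*a^5 - 4.805*a^4 - 12.6964*a^3 + 14.9754*a^2 + 4.6805*a + 1.5624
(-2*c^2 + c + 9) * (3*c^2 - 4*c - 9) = -6*c^4 + 11*c^3 + 41*c^2 - 45*c - 81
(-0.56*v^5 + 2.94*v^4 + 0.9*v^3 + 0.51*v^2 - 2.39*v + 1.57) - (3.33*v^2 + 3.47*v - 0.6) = -0.56*v^5 + 2.94*v^4 + 0.9*v^3 - 2.82*v^2 - 5.86*v + 2.17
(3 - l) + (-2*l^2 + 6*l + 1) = -2*l^2 + 5*l + 4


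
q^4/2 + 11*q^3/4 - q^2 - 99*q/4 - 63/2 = (q/2 + 1)*(q - 3)*(q + 3)*(q + 7/2)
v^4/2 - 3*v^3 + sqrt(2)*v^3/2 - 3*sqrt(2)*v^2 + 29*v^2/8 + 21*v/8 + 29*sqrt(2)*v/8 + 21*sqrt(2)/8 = (v/2 + sqrt(2)/2)*(v - 7/2)*(v - 3)*(v + 1/2)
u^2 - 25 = (u - 5)*(u + 5)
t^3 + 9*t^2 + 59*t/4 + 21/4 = (t + 1/2)*(t + 3/2)*(t + 7)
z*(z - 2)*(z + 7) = z^3 + 5*z^2 - 14*z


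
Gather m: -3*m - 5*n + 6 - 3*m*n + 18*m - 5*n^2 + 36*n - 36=m*(15 - 3*n) - 5*n^2 + 31*n - 30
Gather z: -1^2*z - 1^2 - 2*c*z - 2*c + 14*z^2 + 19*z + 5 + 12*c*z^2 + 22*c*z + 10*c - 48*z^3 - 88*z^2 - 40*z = 8*c - 48*z^3 + z^2*(12*c - 74) + z*(20*c - 22) + 4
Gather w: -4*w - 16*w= -20*w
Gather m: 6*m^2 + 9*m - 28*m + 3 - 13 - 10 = 6*m^2 - 19*m - 20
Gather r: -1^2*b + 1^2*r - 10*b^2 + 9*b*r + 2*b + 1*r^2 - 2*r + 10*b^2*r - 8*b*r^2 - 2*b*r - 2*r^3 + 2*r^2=-10*b^2 + b - 2*r^3 + r^2*(3 - 8*b) + r*(10*b^2 + 7*b - 1)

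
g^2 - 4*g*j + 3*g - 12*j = (g + 3)*(g - 4*j)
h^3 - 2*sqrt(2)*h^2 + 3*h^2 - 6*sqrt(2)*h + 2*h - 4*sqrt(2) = (h + 1)*(h + 2)*(h - 2*sqrt(2))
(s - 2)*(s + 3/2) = s^2 - s/2 - 3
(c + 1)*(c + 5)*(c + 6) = c^3 + 12*c^2 + 41*c + 30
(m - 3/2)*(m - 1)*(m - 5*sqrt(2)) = m^3 - 5*sqrt(2)*m^2 - 5*m^2/2 + 3*m/2 + 25*sqrt(2)*m/2 - 15*sqrt(2)/2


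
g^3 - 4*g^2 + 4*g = g*(g - 2)^2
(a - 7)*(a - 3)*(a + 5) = a^3 - 5*a^2 - 29*a + 105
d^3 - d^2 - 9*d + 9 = (d - 3)*(d - 1)*(d + 3)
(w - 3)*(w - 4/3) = w^2 - 13*w/3 + 4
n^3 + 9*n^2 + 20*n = n*(n + 4)*(n + 5)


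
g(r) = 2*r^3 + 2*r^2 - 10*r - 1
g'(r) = 6*r^2 + 4*r - 10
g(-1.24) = 10.66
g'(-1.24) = -5.73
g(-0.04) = -0.60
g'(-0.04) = -10.15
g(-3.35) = -20.25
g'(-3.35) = 43.94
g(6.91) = 685.27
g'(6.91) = 304.13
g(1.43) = -5.36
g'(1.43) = 7.99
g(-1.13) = 9.97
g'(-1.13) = -6.86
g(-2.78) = -0.71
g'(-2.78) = 25.25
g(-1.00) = 9.00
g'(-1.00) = -8.00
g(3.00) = 41.00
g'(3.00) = 56.00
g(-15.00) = -6151.00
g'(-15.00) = 1280.00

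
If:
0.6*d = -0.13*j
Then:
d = -0.216666666666667*j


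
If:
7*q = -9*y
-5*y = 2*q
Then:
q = 0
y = 0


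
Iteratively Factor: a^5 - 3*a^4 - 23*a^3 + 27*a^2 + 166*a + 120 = (a - 4)*(a^4 + a^3 - 19*a^2 - 49*a - 30) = (a - 4)*(a + 1)*(a^3 - 19*a - 30) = (a - 4)*(a + 1)*(a + 3)*(a^2 - 3*a - 10) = (a - 5)*(a - 4)*(a + 1)*(a + 3)*(a + 2)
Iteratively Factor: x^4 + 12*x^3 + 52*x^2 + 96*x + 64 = (x + 2)*(x^3 + 10*x^2 + 32*x + 32) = (x + 2)^2*(x^2 + 8*x + 16) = (x + 2)^2*(x + 4)*(x + 4)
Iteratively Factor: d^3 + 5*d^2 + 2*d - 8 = (d + 4)*(d^2 + d - 2) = (d + 2)*(d + 4)*(d - 1)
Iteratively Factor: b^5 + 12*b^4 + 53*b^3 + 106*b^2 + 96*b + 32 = (b + 4)*(b^4 + 8*b^3 + 21*b^2 + 22*b + 8) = (b + 2)*(b + 4)*(b^3 + 6*b^2 + 9*b + 4) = (b + 1)*(b + 2)*(b + 4)*(b^2 + 5*b + 4) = (b + 1)^2*(b + 2)*(b + 4)*(b + 4)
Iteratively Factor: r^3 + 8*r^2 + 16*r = (r)*(r^2 + 8*r + 16) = r*(r + 4)*(r + 4)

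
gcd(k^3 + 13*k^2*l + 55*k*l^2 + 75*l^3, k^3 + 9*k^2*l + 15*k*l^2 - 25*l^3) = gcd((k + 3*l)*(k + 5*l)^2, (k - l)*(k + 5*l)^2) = k^2 + 10*k*l + 25*l^2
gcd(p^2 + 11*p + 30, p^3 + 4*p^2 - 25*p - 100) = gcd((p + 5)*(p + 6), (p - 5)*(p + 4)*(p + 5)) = p + 5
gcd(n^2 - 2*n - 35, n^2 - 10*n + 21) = n - 7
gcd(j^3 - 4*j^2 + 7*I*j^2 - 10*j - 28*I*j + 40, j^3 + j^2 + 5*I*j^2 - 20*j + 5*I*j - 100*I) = j^2 + j*(-4 + 5*I) - 20*I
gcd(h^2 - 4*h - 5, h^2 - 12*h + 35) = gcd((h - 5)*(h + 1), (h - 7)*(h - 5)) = h - 5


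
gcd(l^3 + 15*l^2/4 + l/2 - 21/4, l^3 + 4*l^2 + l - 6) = l^2 + 2*l - 3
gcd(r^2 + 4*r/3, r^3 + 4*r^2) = r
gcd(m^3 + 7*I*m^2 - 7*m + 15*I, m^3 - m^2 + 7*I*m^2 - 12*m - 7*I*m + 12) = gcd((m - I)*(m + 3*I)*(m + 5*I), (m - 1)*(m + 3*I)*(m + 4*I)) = m + 3*I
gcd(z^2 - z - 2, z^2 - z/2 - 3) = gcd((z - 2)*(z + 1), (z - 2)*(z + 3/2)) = z - 2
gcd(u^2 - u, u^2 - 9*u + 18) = 1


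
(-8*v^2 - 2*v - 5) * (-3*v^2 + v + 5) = 24*v^4 - 2*v^3 - 27*v^2 - 15*v - 25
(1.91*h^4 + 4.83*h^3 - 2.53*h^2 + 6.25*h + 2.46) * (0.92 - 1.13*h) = -2.1583*h^5 - 3.7007*h^4 + 7.3025*h^3 - 9.3901*h^2 + 2.9702*h + 2.2632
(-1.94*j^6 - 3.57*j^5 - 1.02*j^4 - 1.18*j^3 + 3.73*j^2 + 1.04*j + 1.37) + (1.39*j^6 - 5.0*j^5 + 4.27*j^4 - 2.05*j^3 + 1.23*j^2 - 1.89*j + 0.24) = -0.55*j^6 - 8.57*j^5 + 3.25*j^4 - 3.23*j^3 + 4.96*j^2 - 0.85*j + 1.61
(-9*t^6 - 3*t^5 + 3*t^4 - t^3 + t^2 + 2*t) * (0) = 0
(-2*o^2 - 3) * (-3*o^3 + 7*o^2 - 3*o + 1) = 6*o^5 - 14*o^4 + 15*o^3 - 23*o^2 + 9*o - 3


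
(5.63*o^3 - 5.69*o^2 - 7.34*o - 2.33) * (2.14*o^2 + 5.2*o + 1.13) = 12.0482*o^5 + 17.0994*o^4 - 38.9337*o^3 - 49.5839*o^2 - 20.4102*o - 2.6329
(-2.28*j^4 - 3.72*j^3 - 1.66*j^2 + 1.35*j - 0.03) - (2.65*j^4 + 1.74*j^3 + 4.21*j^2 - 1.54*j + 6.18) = -4.93*j^4 - 5.46*j^3 - 5.87*j^2 + 2.89*j - 6.21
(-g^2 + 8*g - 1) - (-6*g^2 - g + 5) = 5*g^2 + 9*g - 6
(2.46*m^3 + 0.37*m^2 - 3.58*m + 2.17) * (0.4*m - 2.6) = 0.984*m^4 - 6.248*m^3 - 2.394*m^2 + 10.176*m - 5.642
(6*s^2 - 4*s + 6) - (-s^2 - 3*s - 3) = 7*s^2 - s + 9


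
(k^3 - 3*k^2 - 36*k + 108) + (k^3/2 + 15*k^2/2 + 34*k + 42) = 3*k^3/2 + 9*k^2/2 - 2*k + 150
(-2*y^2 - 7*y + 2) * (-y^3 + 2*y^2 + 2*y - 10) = 2*y^5 + 3*y^4 - 20*y^3 + 10*y^2 + 74*y - 20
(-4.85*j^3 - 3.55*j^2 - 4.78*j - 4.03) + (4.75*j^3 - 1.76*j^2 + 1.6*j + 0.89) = -0.0999999999999996*j^3 - 5.31*j^2 - 3.18*j - 3.14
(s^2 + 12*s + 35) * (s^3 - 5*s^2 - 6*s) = s^5 + 7*s^4 - 31*s^3 - 247*s^2 - 210*s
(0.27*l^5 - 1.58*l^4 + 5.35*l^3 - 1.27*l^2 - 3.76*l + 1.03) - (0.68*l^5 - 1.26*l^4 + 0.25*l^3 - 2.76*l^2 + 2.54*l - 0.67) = -0.41*l^5 - 0.32*l^4 + 5.1*l^3 + 1.49*l^2 - 6.3*l + 1.7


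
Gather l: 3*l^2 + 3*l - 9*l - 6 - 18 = 3*l^2 - 6*l - 24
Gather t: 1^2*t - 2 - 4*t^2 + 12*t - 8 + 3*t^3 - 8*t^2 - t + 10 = 3*t^3 - 12*t^2 + 12*t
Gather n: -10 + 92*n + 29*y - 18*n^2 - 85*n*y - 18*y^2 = -18*n^2 + n*(92 - 85*y) - 18*y^2 + 29*y - 10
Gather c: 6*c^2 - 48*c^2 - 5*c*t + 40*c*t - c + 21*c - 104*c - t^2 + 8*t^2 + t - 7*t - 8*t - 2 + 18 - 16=-42*c^2 + c*(35*t - 84) + 7*t^2 - 14*t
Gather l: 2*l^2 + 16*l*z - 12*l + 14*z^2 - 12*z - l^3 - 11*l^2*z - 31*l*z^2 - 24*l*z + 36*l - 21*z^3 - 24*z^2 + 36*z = -l^3 + l^2*(2 - 11*z) + l*(-31*z^2 - 8*z + 24) - 21*z^3 - 10*z^2 + 24*z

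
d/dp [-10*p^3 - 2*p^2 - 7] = 2*p*(-15*p - 2)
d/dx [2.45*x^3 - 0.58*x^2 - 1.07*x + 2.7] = 7.35*x^2 - 1.16*x - 1.07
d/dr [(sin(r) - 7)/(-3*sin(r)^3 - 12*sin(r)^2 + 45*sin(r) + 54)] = (2*sin(r)^3 - 17*sin(r)^2 - 56*sin(r) + 123)*cos(r)/(3*(sin(r)^3 + 4*sin(r)^2 - 15*sin(r) - 18)^2)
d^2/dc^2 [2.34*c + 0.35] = 0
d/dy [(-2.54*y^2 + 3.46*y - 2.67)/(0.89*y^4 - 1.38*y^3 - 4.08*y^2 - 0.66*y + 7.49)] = (4.5212*y^5 - 12.7434*y^4 + 19.0548*y^3 + 4.7394*y^2 - 59.8364*y + 24.1532)/(0.7921*y^8 - 2.4564*y^7 - 5.358*y^6 + 10.086*y^5 + 31.8002*y^4 - 15.2868*y^3 - 60.6828*y^2 - 9.8868*y + 56.1001)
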